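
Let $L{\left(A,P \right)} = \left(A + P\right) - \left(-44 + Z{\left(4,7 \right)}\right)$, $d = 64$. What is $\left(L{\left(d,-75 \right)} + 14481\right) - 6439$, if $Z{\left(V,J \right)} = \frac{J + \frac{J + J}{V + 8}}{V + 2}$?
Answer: $\frac{290651}{36} \approx 8073.6$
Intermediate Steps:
$Z{\left(V,J \right)} = \frac{J + \frac{2 J}{8 + V}}{2 + V}$
$L{\left(A,P \right)} = \frac{1535}{36} + A + P$ ($L{\left(A,P \right)} = \left(A + P\right) + \left(44 - \frac{7 \left(10 + 4\right)}{16 + 4^{2} + 10 \cdot 4}\right) = \left(A + P\right) + \left(44 - 7 \frac{1}{16 + 16 + 40} \cdot 14\right) = \left(A + P\right) + \left(44 - 7 \cdot \frac{1}{72} \cdot 14\right) = \left(A + P\right) + \left(44 - \frac{49}{36}\right) = \left(A + P\right) + \frac{1535}{36} = \frac{1535}{36} + A + P$)
$\left(L{\left(d,-75 \right)} + 14481\right) - 6439 = \left(\left(\frac{1535}{36} + 64 - 75\right) + 14481\right) - 6439 = \left(\frac{1139}{36} + 14481\right) - 6439 = \frac{522455}{36} - 6439 = \frac{290651}{36}$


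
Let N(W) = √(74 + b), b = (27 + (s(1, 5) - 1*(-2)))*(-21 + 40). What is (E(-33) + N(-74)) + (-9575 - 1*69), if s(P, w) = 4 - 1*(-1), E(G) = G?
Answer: -9677 + 12*√5 ≈ -9650.2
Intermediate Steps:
s(P, w) = 5 (s(P, w) = 4 + 1 = 5)
b = 646 (b = (27 + (5 - 1*(-2)))*(-21 + 40) = (27 + (5 + 2))*19 = (27 + 7)*19 = 34*19 = 646)
N(W) = 12*√5 (N(W) = √(74 + 646) = √720 = 12*√5)
(E(-33) + N(-74)) + (-9575 - 1*69) = (-33 + 12*√5) + (-9575 - 1*69) = (-33 + 12*√5) + (-9575 - 69) = (-33 + 12*√5) - 9644 = -9677 + 12*√5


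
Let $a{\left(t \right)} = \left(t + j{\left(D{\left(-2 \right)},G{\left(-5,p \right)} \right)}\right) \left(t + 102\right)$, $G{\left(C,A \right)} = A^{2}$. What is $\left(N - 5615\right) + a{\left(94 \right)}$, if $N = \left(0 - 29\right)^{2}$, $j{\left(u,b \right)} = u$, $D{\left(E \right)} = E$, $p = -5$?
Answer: $13258$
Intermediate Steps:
$N = 841$ ($N = \left(-29\right)^{2} = 841$)
$a{\left(t \right)} = \left(-2 + t\right) \left(102 + t\right)$ ($a{\left(t \right)} = \left(t - 2\right) \left(t + 102\right) = \left(-2 + t\right) \left(102 + t\right)$)
$\left(N - 5615\right) + a{\left(94 \right)} = \left(841 - 5615\right) + \left(-204 + 94^{2} + 100 \cdot 94\right) = -4774 + \left(-204 + 8836 + 9400\right) = -4774 + 18032 = 13258$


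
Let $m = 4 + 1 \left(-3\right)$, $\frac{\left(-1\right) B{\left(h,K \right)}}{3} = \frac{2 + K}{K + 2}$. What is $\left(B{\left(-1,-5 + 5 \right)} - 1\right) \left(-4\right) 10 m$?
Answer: $160$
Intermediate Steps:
$B{\left(h,K \right)} = -3$ ($B{\left(h,K \right)} = - 3 \frac{2 + K}{K + 2} = - 3 \frac{2 + K}{2 + K} = \left(-3\right) 1 = -3$)
$m = 1$ ($m = 4 - 3 = 1$)
$\left(B{\left(-1,-5 + 5 \right)} - 1\right) \left(-4\right) 10 m = \left(-3 - 1\right) \left(-4\right) 10 \cdot 1 = \left(-4\right) \left(-4\right) 10 \cdot 1 = 16 \cdot 10 \cdot 1 = 160 \cdot 1 = 160$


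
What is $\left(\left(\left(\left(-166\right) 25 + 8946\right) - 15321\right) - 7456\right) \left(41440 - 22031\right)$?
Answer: $-348993229$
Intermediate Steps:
$\left(\left(\left(\left(-166\right) 25 + 8946\right) - 15321\right) - 7456\right) \left(41440 - 22031\right) = \left(\left(\left(-4150 + 8946\right) - 15321\right) - 7456\right) 19409 = \left(\left(4796 - 15321\right) - 7456\right) 19409 = \left(-10525 - 7456\right) 19409 = \left(-17981\right) 19409 = -348993229$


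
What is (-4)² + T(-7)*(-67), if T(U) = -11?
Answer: 753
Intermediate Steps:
(-4)² + T(-7)*(-67) = (-4)² - 11*(-67) = 16 + 737 = 753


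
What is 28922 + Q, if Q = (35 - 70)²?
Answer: 30147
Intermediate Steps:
Q = 1225 (Q = (-35)² = 1225)
28922 + Q = 28922 + 1225 = 30147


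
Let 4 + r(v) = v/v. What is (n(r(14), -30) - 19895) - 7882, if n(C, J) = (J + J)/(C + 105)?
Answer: -472219/17 ≈ -27778.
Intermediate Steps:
r(v) = -3 (r(v) = -4 + v/v = -4 + 1 = -3)
n(C, J) = 2*J/(105 + C) (n(C, J) = (2*J)/(105 + C) = 2*J/(105 + C))
(n(r(14), -30) - 19895) - 7882 = (2*(-30)/(105 - 3) - 19895) - 7882 = (2*(-30)/102 - 19895) - 7882 = (2*(-30)*(1/102) - 19895) - 7882 = (-10/17 - 19895) - 7882 = -338225/17 - 7882 = -472219/17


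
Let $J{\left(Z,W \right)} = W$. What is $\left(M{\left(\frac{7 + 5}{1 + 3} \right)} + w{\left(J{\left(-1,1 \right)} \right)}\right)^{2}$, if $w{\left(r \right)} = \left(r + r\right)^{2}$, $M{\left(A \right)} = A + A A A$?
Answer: $1156$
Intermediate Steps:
$M{\left(A \right)} = A + A^{3}$ ($M{\left(A \right)} = A + A A^{2} = A + A^{3}$)
$w{\left(r \right)} = 4 r^{2}$ ($w{\left(r \right)} = \left(2 r\right)^{2} = 4 r^{2}$)
$\left(M{\left(\frac{7 + 5}{1 + 3} \right)} + w{\left(J{\left(-1,1 \right)} \right)}\right)^{2} = \left(\left(\frac{7 + 5}{1 + 3} + \left(\frac{7 + 5}{1 + 3}\right)^{3}\right) + 4 \cdot 1^{2}\right)^{2} = \left(\left(\frac{12}{4} + \left(\frac{12}{4}\right)^{3}\right) + 4 \cdot 1\right)^{2} = \left(\left(12 \cdot \frac{1}{4} + \left(12 \cdot \frac{1}{4}\right)^{3}\right) + 4\right)^{2} = \left(\left(3 + 3^{3}\right) + 4\right)^{2} = \left(\left(3 + 27\right) + 4\right)^{2} = \left(30 + 4\right)^{2} = 34^{2} = 1156$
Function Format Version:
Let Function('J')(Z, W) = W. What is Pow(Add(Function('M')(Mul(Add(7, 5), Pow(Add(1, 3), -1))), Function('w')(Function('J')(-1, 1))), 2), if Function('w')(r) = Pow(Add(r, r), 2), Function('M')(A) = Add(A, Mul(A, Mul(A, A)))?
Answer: 1156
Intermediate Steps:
Function('M')(A) = Add(A, Pow(A, 3)) (Function('M')(A) = Add(A, Mul(A, Pow(A, 2))) = Add(A, Pow(A, 3)))
Function('w')(r) = Mul(4, Pow(r, 2)) (Function('w')(r) = Pow(Mul(2, r), 2) = Mul(4, Pow(r, 2)))
Pow(Add(Function('M')(Mul(Add(7, 5), Pow(Add(1, 3), -1))), Function('w')(Function('J')(-1, 1))), 2) = Pow(Add(Add(Mul(Add(7, 5), Pow(Add(1, 3), -1)), Pow(Mul(Add(7, 5), Pow(Add(1, 3), -1)), 3)), Mul(4, Pow(1, 2))), 2) = Pow(Add(Add(Mul(12, Pow(4, -1)), Pow(Mul(12, Pow(4, -1)), 3)), Mul(4, 1)), 2) = Pow(Add(Add(Mul(12, Rational(1, 4)), Pow(Mul(12, Rational(1, 4)), 3)), 4), 2) = Pow(Add(Add(3, Pow(3, 3)), 4), 2) = Pow(Add(Add(3, 27), 4), 2) = Pow(Add(30, 4), 2) = Pow(34, 2) = 1156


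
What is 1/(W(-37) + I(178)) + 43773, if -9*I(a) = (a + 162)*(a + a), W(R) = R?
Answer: 5312860320/121373 ≈ 43773.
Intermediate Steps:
I(a) = -2*a*(162 + a)/9 (I(a) = -(a + 162)*(a + a)/9 = -(162 + a)*2*a/9 = -2*a*(162 + a)/9)
1/(W(-37) + I(178)) + 43773 = 1/(-37 - 2/9*178*(162 + 178)) + 43773 = 1/(-37 - 2/9*178*340) + 43773 = 1/(-37 - 121040/9) + 43773 = 1/(-121373/9) + 43773 = -9/121373 + 43773 = 5312860320/121373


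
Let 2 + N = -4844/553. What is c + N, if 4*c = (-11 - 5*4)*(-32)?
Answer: 18742/79 ≈ 237.24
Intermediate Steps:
c = 248 (c = ((-11 - 5*4)*(-32))/4 = ((-11 - 20)*(-32))/4 = (-31*(-32))/4 = (¼)*992 = 248)
N = -850/79 (N = -2 - 4844/553 = -2 - 4844*1/553 = -2 - 692/79 = -850/79 ≈ -10.759)
c + N = 248 - 850/79 = 18742/79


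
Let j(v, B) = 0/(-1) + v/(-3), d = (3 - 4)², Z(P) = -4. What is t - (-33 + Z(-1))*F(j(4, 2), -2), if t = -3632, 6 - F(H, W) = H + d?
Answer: -10193/3 ≈ -3397.7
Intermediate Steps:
d = 1 (d = (-1)² = 1)
j(v, B) = -v/3 (j(v, B) = 0*(-1) + v*(-⅓) = 0 - v/3 = -v/3)
F(H, W) = 5 - H (F(H, W) = 6 - (H + 1) = 6 - (1 + H) = 6 + (-1 - H) = 5 - H)
t - (-33 + Z(-1))*F(j(4, 2), -2) = -3632 - (-33 - 4)*(5 - (-1)*4/3) = -3632 - (-37)*(5 - 1*(-4/3)) = -3632 - (-37)*(5 + 4/3) = -3632 - (-37)*19/3 = -3632 - 1*(-703/3) = -3632 + 703/3 = -10193/3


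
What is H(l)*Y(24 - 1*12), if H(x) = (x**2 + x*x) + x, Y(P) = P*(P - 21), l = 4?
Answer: -3888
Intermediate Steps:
Y(P) = P*(-21 + P)
H(x) = x + 2*x**2 (H(x) = (x**2 + x**2) + x = 2*x**2 + x = x + 2*x**2)
H(l)*Y(24 - 1*12) = (4*(1 + 2*4))*((24 - 1*12)*(-21 + (24 - 1*12))) = (4*(1 + 8))*((24 - 12)*(-21 + (24 - 12))) = (4*9)*(12*(-21 + 12)) = 36*(12*(-9)) = 36*(-108) = -3888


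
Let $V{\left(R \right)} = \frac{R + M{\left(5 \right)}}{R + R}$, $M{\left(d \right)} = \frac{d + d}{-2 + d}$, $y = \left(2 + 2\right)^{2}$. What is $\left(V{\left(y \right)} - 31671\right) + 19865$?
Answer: $- \frac{566659}{48} \approx -11805.0$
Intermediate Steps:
$y = 16$ ($y = 4^{2} = 16$)
$M{\left(d \right)} = \frac{2 d}{-2 + d}$
$V{\left(R \right)} = \frac{\frac{10}{3} + R}{2 R}$ ($V{\left(R \right)} = \frac{R + 2 \cdot 5 \frac{1}{-2 + 5}}{R + R} = \frac{R + 2 \cdot 5 \cdot \frac{1}{3}}{2 R} = \left(R + 2 \cdot 5 \cdot \frac{1}{3}\right) \frac{1}{2 R} = \left(R + \frac{10}{3}\right) \frac{1}{2 R} = \left(\frac{10}{3} + R\right) \frac{1}{2 R} = \frac{\frac{10}{3} + R}{2 R}$)
$\left(V{\left(y \right)} - 31671\right) + 19865 = \left(\frac{10 + 3 \cdot 16}{6 \cdot 16} - 31671\right) + 19865 = \left(\frac{1}{6} \cdot \frac{1}{16} \left(10 + 48\right) - 31671\right) + 19865 = \left(\frac{1}{6} \cdot \frac{1}{16} \cdot 58 - 31671\right) + 19865 = \left(\frac{29}{48} - 31671\right) + 19865 = - \frac{1520179}{48} + 19865 = - \frac{566659}{48}$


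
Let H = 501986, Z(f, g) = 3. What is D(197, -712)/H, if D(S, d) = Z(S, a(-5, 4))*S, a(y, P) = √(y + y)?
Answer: 591/501986 ≈ 0.0011773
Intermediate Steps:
a(y, P) = √2*√y (a(y, P) = √(2*y) = √2*√y)
D(S, d) = 3*S
D(197, -712)/H = (3*197)/501986 = 591*(1/501986) = 591/501986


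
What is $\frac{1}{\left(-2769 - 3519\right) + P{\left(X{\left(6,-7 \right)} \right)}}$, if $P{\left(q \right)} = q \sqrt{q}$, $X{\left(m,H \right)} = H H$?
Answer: $- \frac{1}{5945} \approx -0.00016821$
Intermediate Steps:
$X{\left(m,H \right)} = H^{2}$
$P{\left(q \right)} = q^{\frac{3}{2}}$
$\frac{1}{\left(-2769 - 3519\right) + P{\left(X{\left(6,-7 \right)} \right)}} = \frac{1}{\left(-2769 - 3519\right) + \left(\left(-7\right)^{2}\right)^{\frac{3}{2}}} = \frac{1}{-6288 + 49^{\frac{3}{2}}} = \frac{1}{-6288 + 343} = \frac{1}{-5945} = - \frac{1}{5945}$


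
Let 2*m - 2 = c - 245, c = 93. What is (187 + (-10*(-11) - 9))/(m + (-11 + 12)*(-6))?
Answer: -32/9 ≈ -3.5556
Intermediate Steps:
m = -75 (m = 1 + (93 - 245)/2 = 1 + (1/2)*(-152) = 1 - 76 = -75)
(187 + (-10*(-11) - 9))/(m + (-11 + 12)*(-6)) = (187 + (-10*(-11) - 9))/(-75 + (-11 + 12)*(-6)) = (187 + (110 - 9))/(-75 + 1*(-6)) = (187 + 101)/(-75 - 6) = 288/(-81) = 288*(-1/81) = -32/9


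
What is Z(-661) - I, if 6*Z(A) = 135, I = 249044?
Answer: -498043/2 ≈ -2.4902e+5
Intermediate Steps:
Z(A) = 45/2 (Z(A) = (1/6)*135 = 45/2)
Z(-661) - I = 45/2 - 1*249044 = 45/2 - 249044 = -498043/2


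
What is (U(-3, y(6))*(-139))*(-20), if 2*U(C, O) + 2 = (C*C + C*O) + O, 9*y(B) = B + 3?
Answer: 6950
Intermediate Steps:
y(B) = ⅓ + B/9 (y(B) = (B + 3)/9 = (3 + B)/9 = ⅓ + B/9)
U(C, O) = -1 + O/2 + C²/2 + C*O/2 (U(C, O) = -1 + ((C*C + C*O) + O)/2 = -1 + ((C² + C*O) + O)/2 = -1 + (O + C² + C*O)/2 = -1 + (O/2 + C²/2 + C*O/2) = -1 + O/2 + C²/2 + C*O/2)
(U(-3, y(6))*(-139))*(-20) = ((-1 + (⅓ + (⅑)*6)/2 + (½)*(-3)² + (½)*(-3)*(⅓ + (⅑)*6))*(-139))*(-20) = ((-1 + (⅓ + ⅔)/2 + (½)*9 + (½)*(-3)*(⅓ + ⅔))*(-139))*(-20) = ((-1 + (½)*1 + 9/2 + (½)*(-3)*1)*(-139))*(-20) = ((-1 + ½ + 9/2 - 3/2)*(-139))*(-20) = ((5/2)*(-139))*(-20) = -695/2*(-20) = 6950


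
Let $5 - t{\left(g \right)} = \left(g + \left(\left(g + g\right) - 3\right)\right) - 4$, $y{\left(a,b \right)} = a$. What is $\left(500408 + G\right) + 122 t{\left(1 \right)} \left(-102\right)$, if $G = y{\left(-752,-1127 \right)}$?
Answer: $387660$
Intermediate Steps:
$t{\left(g \right)} = 12 - 3 g$ ($t{\left(g \right)} = 5 - \left(\left(g + \left(\left(g + g\right) - 3\right)\right) - 4\right) = 5 - \left(\left(g + \left(2 g - 3\right)\right) - 4\right) = 5 - \left(\left(g + \left(-3 + 2 g\right)\right) - 4\right) = 5 - \left(\left(-3 + 3 g\right) - 4\right) = 5 - \left(-7 + 3 g\right) = 12 - 3 g$)
$G = -752$
$\left(500408 + G\right) + 122 t{\left(1 \right)} \left(-102\right) = \left(500408 - 752\right) + 122 \left(12 - 3\right) \left(-102\right) = 499656 + 122 \left(12 - 3\right) \left(-102\right) = 499656 + 122 \cdot 9 \left(-102\right) = 499656 + 1098 \left(-102\right) = 499656 - 111996 = 387660$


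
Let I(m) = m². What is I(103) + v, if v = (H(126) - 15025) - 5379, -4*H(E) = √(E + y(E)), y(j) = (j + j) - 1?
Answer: -9795 - √377/4 ≈ -9799.9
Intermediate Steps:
y(j) = -1 + 2*j (y(j) = 2*j - 1 = -1 + 2*j)
H(E) = -√(-1 + 3*E)/4 (H(E) = -√(E + (-1 + 2*E))/4 = -√(-1 + 3*E)/4)
v = -20404 - √377/4 (v = (-√(-1 + 3*126)/4 - 15025) - 5379 = (-√(-1 + 378)/4 - 15025) - 5379 = (-√377/4 - 15025) - 5379 = (-15025 - √377/4) - 5379 = -20404 - √377/4 ≈ -20409.)
I(103) + v = 103² + (-20404 - √377/4) = 10609 + (-20404 - √377/4) = -9795 - √377/4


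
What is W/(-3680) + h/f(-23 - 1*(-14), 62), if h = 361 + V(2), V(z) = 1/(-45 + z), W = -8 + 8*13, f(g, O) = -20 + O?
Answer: 296602/34615 ≈ 8.5686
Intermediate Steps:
W = 96 (W = -8 + 104 = 96)
h = 15522/43 (h = 361 + 1/(-45 + 2) = 361 + 1/(-43) = 361 - 1/43 = 15522/43 ≈ 360.98)
W/(-3680) + h/f(-23 - 1*(-14), 62) = 96/(-3680) + 15522/(43*(-20 + 62)) = 96*(-1/3680) + (15522/43)/42 = -3/115 + (15522/43)*(1/42) = -3/115 + 2587/301 = 296602/34615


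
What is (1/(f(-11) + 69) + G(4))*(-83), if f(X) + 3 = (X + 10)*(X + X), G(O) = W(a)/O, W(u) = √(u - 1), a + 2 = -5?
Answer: -83/88 - 83*I*√2/2 ≈ -0.94318 - 58.69*I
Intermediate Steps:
a = -7 (a = -2 - 5 = -7)
W(u) = √(-1 + u)
G(O) = 2*I*√2/O (G(O) = √(-1 - 7)/O = √(-8)/O = (2*I*√2)/O = 2*I*√2/O)
f(X) = -3 + 2*X*(10 + X) (f(X) = -3 + (X + 10)*(X + X) = -3 + (10 + X)*(2*X) = -3 + 2*X*(10 + X))
(1/(f(-11) + 69) + G(4))*(-83) = (1/((-3 + 2*(-11)² + 20*(-11)) + 69) + 2*I*√2/4)*(-83) = (1/((-3 + 2*121 - 220) + 69) + 2*I*√2*(¼))*(-83) = (1/((-3 + 242 - 220) + 69) + I*√2/2)*(-83) = (1/(19 + 69) + I*√2/2)*(-83) = (1/88 + I*√2/2)*(-83) = -83/88 - 83*I*√2/2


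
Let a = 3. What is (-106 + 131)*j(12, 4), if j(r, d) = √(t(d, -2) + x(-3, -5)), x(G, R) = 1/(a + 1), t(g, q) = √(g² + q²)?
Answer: 25*√(1 + 8*√5)/2 ≈ 54.326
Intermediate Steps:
x(G, R) = ¼ (x(G, R) = 1/(3 + 1) = 1/4 = ¼)
j(r, d) = √(¼ + √(4 + d²)) (j(r, d) = √(√(d² + (-2)²) + ¼) = √(√(d² + 4) + ¼) = √(√(4 + d²) + ¼) = √(¼ + √(4 + d²)))
(-106 + 131)*j(12, 4) = (-106 + 131)*(√(1 + 4*√(4 + 4²))/2) = 25*(√(1 + 4*√(4 + 16))/2) = 25*(√(1 + 4*√20)/2) = 25*(√(1 + 4*(2*√5))/2) = 25*(√(1 + 8*√5)/2) = 25*√(1 + 8*√5)/2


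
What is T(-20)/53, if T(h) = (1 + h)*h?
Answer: 380/53 ≈ 7.1698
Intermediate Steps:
T(h) = h*(1 + h)
T(-20)/53 = -20*(1 - 20)/53 = -20*(-19)*(1/53) = 380*(1/53) = 380/53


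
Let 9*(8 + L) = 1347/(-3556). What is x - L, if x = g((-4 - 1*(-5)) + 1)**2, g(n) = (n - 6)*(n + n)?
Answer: 2816801/10668 ≈ 264.04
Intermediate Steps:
g(n) = 2*n*(-6 + n) (g(n) = (-6 + n)*(2*n) = 2*n*(-6 + n))
x = 256 (x = (2*((-4 - 1*(-5)) + 1)*(-6 + ((-4 - 1*(-5)) + 1)))**2 = (2*((-4 + 5) + 1)*(-6 + ((-4 + 5) + 1)))**2 = (2*(1 + 1)*(-6 + (1 + 1)))**2 = (2*2*(-6 + 2))**2 = (2*2*(-4))**2 = (-16)**2 = 256)
L = -85793/10668 (L = -8 + (1347/(-3556))/9 = -8 + (1347*(-1/3556))/9 = -8 + (1/9)*(-1347/3556) = -8 - 449/10668 = -85793/10668 ≈ -8.0421)
x - L = 256 - 1*(-85793/10668) = 256 + 85793/10668 = 2816801/10668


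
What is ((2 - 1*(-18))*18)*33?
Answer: 11880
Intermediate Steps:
((2 - 1*(-18))*18)*33 = ((2 + 18)*18)*33 = (20*18)*33 = 360*33 = 11880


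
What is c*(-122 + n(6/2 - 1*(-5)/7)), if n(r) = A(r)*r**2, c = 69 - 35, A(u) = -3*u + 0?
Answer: -3215516/343 ≈ -9374.7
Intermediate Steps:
A(u) = -3*u
c = 34
n(r) = -3*r**3 (n(r) = (-3*r)*r**2 = -3*r**3)
c*(-122 + n(6/2 - 1*(-5)/7)) = 34*(-122 - 3*(6/2 - 1*(-5)/7)**3) = 34*(-122 - 3*(6*(1/2) + 5*(1/7))**3) = 34*(-122 - 3*(3 + 5/7)**3) = 34*(-122 - 3*(26/7)**3) = 34*(-122 - 3*17576/343) = 34*(-122 - 52728/343) = 34*(-94574/343) = -3215516/343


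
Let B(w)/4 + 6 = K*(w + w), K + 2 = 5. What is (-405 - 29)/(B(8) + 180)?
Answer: -217/174 ≈ -1.2471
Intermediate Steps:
K = 3 (K = -2 + 5 = 3)
B(w) = -24 + 24*w (B(w) = -24 + 4*(3*(w + w)) = -24 + 4*(3*(2*w)) = -24 + 4*(6*w) = -24 + 24*w)
(-405 - 29)/(B(8) + 180) = (-405 - 29)/((-24 + 24*8) + 180) = -434/((-24 + 192) + 180) = -434/(168 + 180) = -434/348 = -434*1/348 = -217/174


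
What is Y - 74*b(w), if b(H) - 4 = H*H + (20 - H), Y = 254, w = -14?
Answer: -17062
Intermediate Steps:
b(H) = 24 + H² - H (b(H) = 4 + (H*H + (20 - H)) = 4 + (H² + (20 - H)) = 4 + (20 + H² - H) = 24 + H² - H)
Y - 74*b(w) = 254 - 74*(24 + (-14)² - 1*(-14)) = 254 - 74*(24 + 196 + 14) = 254 - 74*234 = 254 - 17316 = -17062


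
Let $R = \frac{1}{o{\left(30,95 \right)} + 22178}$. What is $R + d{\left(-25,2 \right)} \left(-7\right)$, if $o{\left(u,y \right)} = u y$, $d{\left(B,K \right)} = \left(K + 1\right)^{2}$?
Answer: $- \frac{1576763}{25028} \approx -63.0$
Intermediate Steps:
$d{\left(B,K \right)} = \left(1 + K\right)^{2}$
$R = \frac{1}{25028}$ ($R = \frac{1}{30 \cdot 95 + 22178} = \frac{1}{2850 + 22178} = \frac{1}{25028} \approx 3.9955 \cdot 10^{-5}$)
$R + d{\left(-25,2 \right)} \left(-7\right) = \frac{1}{25028} + \left(1 + 2\right)^{2} \left(-7\right) = \frac{1}{25028} + 3^{2} \left(-7\right) = \frac{1}{25028} + 9 \left(-7\right) = \frac{1}{25028} - 63 = - \frac{1576763}{25028}$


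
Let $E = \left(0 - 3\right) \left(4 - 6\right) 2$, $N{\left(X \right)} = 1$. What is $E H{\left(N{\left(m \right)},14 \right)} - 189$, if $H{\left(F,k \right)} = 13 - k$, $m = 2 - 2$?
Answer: $-201$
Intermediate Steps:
$m = 0$
$E = 12$ ($E = - 3 \left(4 - 6\right) 2 = \left(-3\right) \left(-2\right) 2 = 6 \cdot 2 = 12$)
$E H{\left(N{\left(m \right)},14 \right)} - 189 = 12 \left(13 - 14\right) - 189 = 12 \left(-1\right) - 189 = -12 - 189 = -201$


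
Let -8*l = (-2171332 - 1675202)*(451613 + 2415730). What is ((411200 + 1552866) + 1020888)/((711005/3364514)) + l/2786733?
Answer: 12874299579675305633/880613820740 ≈ 1.4620e+7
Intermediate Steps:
l = 5514666169581/4 (l = -(-2171332 - 1675202)*(451613 + 2415730)/8 = -(-1923267)*2867343/4 = -⅛*(-11029332339162) = 5514666169581/4 ≈ 1.3787e+12)
((411200 + 1552866) + 1020888)/((711005/3364514)) + l/2786733 = ((411200 + 1552866) + 1020888)/((711005/3364514)) + (5514666169581/4)/2786733 = (1964066 + 1020888)/((711005*(1/3364514))) + (5514666169581/4)*(1/2786733) = 2984954/(711005/3364514) + 612740685509/1238548 = 2984954*(3364514/711005) + 612740685509/1238548 = 10042919522356/711005 + 612740685509/1238548 = 12874299579675305633/880613820740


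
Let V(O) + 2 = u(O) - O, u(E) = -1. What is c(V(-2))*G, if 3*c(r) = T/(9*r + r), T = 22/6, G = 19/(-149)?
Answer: 209/13410 ≈ 0.015585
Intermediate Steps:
G = -19/149 (G = 19*(-1/149) = -19/149 ≈ -0.12752)
T = 11/3 (T = 22*(⅙) = 11/3 ≈ 3.6667)
V(O) = -3 - O (V(O) = -2 + (-1 - O) = -3 - O)
c(r) = 11/(90*r) (c(r) = (11/(3*(9*r + r)))/3 = (11/(3*((10*r))))/3 = (11*(1/(10*r))/3)/3 = (11/(30*r))/3 = 11/(90*r))
c(V(-2))*G = (11/(90*(-3 - 1*(-2))))*(-19/149) = (11/(90*(-3 + 2)))*(-19/149) = ((11/90)/(-1))*(-19/149) = ((11/90)*(-1))*(-19/149) = -11/90*(-19/149) = 209/13410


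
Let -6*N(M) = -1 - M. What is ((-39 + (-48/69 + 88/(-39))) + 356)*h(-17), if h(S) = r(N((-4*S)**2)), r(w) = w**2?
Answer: 6025760453125/32292 ≈ 1.8660e+8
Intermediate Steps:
N(M) = 1/6 + M/6 (N(M) = -(-1 - M)/6 = 1/6 + M/6)
h(S) = (1/6 + 8*S**2/3)**2 (h(S) = (1/6 + (-4*S)**2/6)**2 = (1/6 + (16*S**2)/6)**2 = (1/6 + 8*S**2/3)**2)
((-39 + (-48/69 + 88/(-39))) + 356)*h(-17) = ((-39 + (-48/69 + 88/(-39))) + 356)*((1 + 16*(-17)**2)**2/36) = ((-39 + (-48*1/69 + 88*(-1/39))) + 356)*((1 + 16*289)**2/36) = ((-39 + (-16/23 - 88/39)) + 356)*((1 + 4624)**2/36) = ((-39 - 2648/897) + 356)*((1/36)*4625**2) = (-37631/897 + 356)*((1/36)*21390625) = (281701/897)*(21390625/36) = 6025760453125/32292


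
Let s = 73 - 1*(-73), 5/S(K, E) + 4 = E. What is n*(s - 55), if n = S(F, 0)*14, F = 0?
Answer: -3185/2 ≈ -1592.5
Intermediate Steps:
S(K, E) = 5/(-4 + E)
s = 146 (s = 73 + 73 = 146)
n = -35/2 (n = (5/(-4 + 0))*14 = (5/(-4))*14 = (5*(-¼))*14 = -5/4*14 = -35/2 ≈ -17.500)
n*(s - 55) = -35*(146 - 55)/2 = -35/2*91 = -3185/2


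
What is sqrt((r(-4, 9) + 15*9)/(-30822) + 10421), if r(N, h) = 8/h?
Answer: sqrt(89099107511370)/92466 ≈ 102.08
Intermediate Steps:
sqrt((r(-4, 9) + 15*9)/(-30822) + 10421) = sqrt((8/9 + 15*9)/(-30822) + 10421) = sqrt((8*(1/9) + 135)*(-1/30822) + 10421) = sqrt((8/9 + 135)*(-1/30822) + 10421) = sqrt((1223/9)*(-1/30822) + 10421) = sqrt(-1223/277398 + 10421) = sqrt(2890763335/277398) = sqrt(89099107511370)/92466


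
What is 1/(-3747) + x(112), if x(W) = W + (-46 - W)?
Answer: -172363/3747 ≈ -46.000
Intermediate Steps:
x(W) = -46
1/(-3747) + x(112) = 1/(-3747) - 46 = -1/3747 - 46 = -172363/3747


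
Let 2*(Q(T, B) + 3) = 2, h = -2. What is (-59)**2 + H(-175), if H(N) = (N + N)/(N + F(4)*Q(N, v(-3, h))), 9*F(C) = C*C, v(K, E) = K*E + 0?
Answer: 5597117/1607 ≈ 3483.0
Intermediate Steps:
v(K, E) = E*K (v(K, E) = E*K + 0 = E*K)
F(C) = C**2/9 (F(C) = (C*C)/9 = C**2/9)
Q(T, B) = -2 (Q(T, B) = -3 + (1/2)*2 = -3 + 1 = -2)
H(N) = 2*N/(-32/9 + N) (H(N) = (N + N)/(N + ((1/9)*4**2)*(-2)) = (2*N)/(N + ((1/9)*16)*(-2)) = (2*N)/(N + (16/9)*(-2)) = (2*N)/(N - 32/9) = (2*N)/(-32/9 + N) = 2*N/(-32/9 + N))
(-59)**2 + H(-175) = (-59)**2 + 18*(-175)/(-32 + 9*(-175)) = 3481 + 18*(-175)/(-32 - 1575) = 3481 + 18*(-175)/(-1607) = 3481 + 18*(-175)*(-1/1607) = 3481 + 3150/1607 = 5597117/1607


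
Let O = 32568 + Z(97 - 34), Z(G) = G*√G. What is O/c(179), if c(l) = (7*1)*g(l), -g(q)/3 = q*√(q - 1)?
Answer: √178*(-10856 - 63*√7)/223034 ≈ -0.65937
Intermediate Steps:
g(q) = -3*q*√(-1 + q) (g(q) = -3*q*√(q - 1) = -3*q*√(-1 + q))
Z(G) = G^(3/2)
c(l) = -21*l*√(-1 + l) (c(l) = (7*1)*(-3*l*√(-1 + l)) = 7*(-3*l*√(-1 + l)) = -21*l*√(-1 + l))
O = 32568 + 189*√7 (O = 32568 + (97 - 34)^(3/2) = 32568 + 63^(3/2) = 32568 + 189*√7 ≈ 33068.)
O/c(179) = (32568 + 189*√7)/((-21*179*√(-1 + 179))) = (32568 + 189*√7)/((-21*179*√178)) = (32568 + 189*√7)/((-3759*√178)) = (32568 + 189*√7)*(-√178/669102) = -√178*(32568 + 189*√7)/669102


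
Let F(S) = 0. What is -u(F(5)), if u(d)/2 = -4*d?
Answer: 0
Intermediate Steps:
u(d) = -8*d (u(d) = 2*(-4*d) = -8*d)
-u(F(5)) = -(-8)*0 = -1*0 = 0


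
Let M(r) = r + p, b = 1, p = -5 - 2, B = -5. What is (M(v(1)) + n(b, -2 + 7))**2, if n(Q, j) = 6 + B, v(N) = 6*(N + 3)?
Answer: 324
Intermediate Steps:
p = -7
v(N) = 18 + 6*N (v(N) = 6*(3 + N) = 18 + 6*N)
n(Q, j) = 1 (n(Q, j) = 6 - 5 = 1)
M(r) = -7 + r (M(r) = r - 7 = -7 + r)
(M(v(1)) + n(b, -2 + 7))**2 = ((-7 + (18 + 6*1)) + 1)**2 = ((-7 + (18 + 6)) + 1)**2 = ((-7 + 24) + 1)**2 = (17 + 1)**2 = 18**2 = 324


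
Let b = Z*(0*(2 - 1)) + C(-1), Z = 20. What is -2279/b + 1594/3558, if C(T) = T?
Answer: 4055138/1779 ≈ 2279.4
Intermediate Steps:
b = -1 (b = 20*(0*(2 - 1)) - 1 = 20*(0*1) - 1 = 20*0 - 1 = 0 - 1 = -1)
-2279/b + 1594/3558 = -2279/(-1) + 1594/3558 = -2279*(-1) + 1594*(1/3558) = 2279 + 797/1779 = 4055138/1779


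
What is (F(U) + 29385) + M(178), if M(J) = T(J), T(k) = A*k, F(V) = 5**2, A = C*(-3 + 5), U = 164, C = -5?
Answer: 27630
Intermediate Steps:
A = -10 (A = -5*(-3 + 5) = -5*2 = -10)
F(V) = 25
T(k) = -10*k
M(J) = -10*J
(F(U) + 29385) + M(178) = (25 + 29385) - 10*178 = 29410 - 1780 = 27630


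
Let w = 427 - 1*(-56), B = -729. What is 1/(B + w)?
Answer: -1/246 ≈ -0.0040650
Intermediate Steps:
w = 483 (w = 427 + 56 = 483)
1/(B + w) = 1/(-729 + 483) = 1/(-246) = -1/246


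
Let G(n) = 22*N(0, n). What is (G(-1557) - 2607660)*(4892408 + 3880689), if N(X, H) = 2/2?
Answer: -22877061114886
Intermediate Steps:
N(X, H) = 1 (N(X, H) = 2*(1/2) = 1)
G(n) = 22 (G(n) = 22*1 = 22)
(G(-1557) - 2607660)*(4892408 + 3880689) = (22 - 2607660)*(4892408 + 3880689) = -2607638*8773097 = -22877061114886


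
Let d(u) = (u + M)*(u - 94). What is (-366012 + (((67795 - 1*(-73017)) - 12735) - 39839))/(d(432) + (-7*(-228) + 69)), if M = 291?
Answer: -277774/246039 ≈ -1.1290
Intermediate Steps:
d(u) = (-94 + u)*(291 + u) (d(u) = (u + 291)*(u - 94) = (291 + u)*(-94 + u) = (-94 + u)*(291 + u))
(-366012 + (((67795 - 1*(-73017)) - 12735) - 39839))/(d(432) + (-7*(-228) + 69)) = (-366012 + (((67795 - 1*(-73017)) - 12735) - 39839))/((-27354 + 432**2 + 197*432) + (-7*(-228) + 69)) = (-366012 + (((67795 + 73017) - 12735) - 39839))/((-27354 + 186624 + 85104) + (1596 + 69)) = (-366012 + ((140812 - 12735) - 39839))/(244374 + 1665) = (-366012 + (128077 - 39839))/246039 = (-366012 + 88238)*(1/246039) = -277774*1/246039 = -277774/246039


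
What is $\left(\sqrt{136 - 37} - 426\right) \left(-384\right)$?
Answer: $163584 - 1152 \sqrt{11} \approx 1.5976 \cdot 10^{5}$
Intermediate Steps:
$\left(\sqrt{136 - 37} - 426\right) \left(-384\right) = \left(\sqrt{99} - 426\right) \left(-384\right) = \left(3 \sqrt{11} - 426\right) \left(-384\right) = \left(-426 + 3 \sqrt{11}\right) \left(-384\right) = 163584 - 1152 \sqrt{11}$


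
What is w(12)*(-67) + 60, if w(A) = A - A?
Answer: 60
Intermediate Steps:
w(A) = 0
w(12)*(-67) + 60 = 0*(-67) + 60 = 0 + 60 = 60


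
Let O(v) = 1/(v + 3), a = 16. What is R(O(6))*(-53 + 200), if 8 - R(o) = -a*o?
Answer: 4312/3 ≈ 1437.3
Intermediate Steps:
O(v) = 1/(3 + v)
R(o) = 8 + 16*o (R(o) = 8 - (-1)*16*o = 8 - (-16)*o = 8 + 16*o)
R(O(6))*(-53 + 200) = (8 + 16/(3 + 6))*(-53 + 200) = (8 + 16/9)*147 = (88/9)*147 = 4312/3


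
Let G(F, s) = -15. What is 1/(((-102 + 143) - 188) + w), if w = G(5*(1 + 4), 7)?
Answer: -1/162 ≈ -0.0061728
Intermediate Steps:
w = -15
1/(((-102 + 143) - 188) + w) = 1/(((-102 + 143) - 188) - 15) = 1/((41 - 188) - 15) = 1/(-147 - 15) = 1/(-162) = -1/162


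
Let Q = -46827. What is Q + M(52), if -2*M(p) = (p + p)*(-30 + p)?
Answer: -47971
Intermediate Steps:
M(p) = -p*(-30 + p) (M(p) = -(p + p)*(-30 + p)/2 = -2*p*(-30 + p)/2 = -p*(-30 + p))
Q + M(52) = -46827 + 52*(30 - 1*52) = -46827 + 52*(30 - 52) = -46827 + 52*(-22) = -46827 - 1144 = -47971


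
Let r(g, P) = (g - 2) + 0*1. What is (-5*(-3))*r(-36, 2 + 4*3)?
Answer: -570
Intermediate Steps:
r(g, P) = -2 + g (r(g, P) = (-2 + g) + 0 = -2 + g)
(-5*(-3))*r(-36, 2 + 4*3) = (-5*(-3))*(-2 - 36) = 15*(-38) = -570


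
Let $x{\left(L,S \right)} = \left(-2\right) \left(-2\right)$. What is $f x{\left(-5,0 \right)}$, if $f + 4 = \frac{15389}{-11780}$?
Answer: $- \frac{62509}{2945} \approx -21.225$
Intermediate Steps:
$x{\left(L,S \right)} = 4$
$f = - \frac{62509}{11780}$ ($f = -4 + \frac{15389}{-11780} = -4 + 15389 \left(- \frac{1}{11780}\right) = -4 - \frac{15389}{11780} = - \frac{62509}{11780} \approx -5.3064$)
$f x{\left(-5,0 \right)} = \left(- \frac{62509}{11780}\right) 4 = - \frac{62509}{2945}$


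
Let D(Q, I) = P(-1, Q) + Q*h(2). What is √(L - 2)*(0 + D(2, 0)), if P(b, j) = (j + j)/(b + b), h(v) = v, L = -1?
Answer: 2*I*√3 ≈ 3.4641*I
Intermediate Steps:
P(b, j) = j/b (P(b, j) = (2*j)/((2*b)) = (2*j)*(1/(2*b)) = j/b)
D(Q, I) = Q (D(Q, I) = Q/(-1) + Q*2 = Q*(-1) + 2*Q = -Q + 2*Q = Q)
√(L - 2)*(0 + D(2, 0)) = √(-1 - 2)*(0 + 2) = √(-3)*2 = (I*√3)*2 = 2*I*√3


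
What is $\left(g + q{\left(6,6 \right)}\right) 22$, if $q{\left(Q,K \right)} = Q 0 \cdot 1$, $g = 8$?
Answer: $176$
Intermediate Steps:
$q{\left(Q,K \right)} = 0$ ($q{\left(Q,K \right)} = 0 \cdot 1 = 0$)
$\left(g + q{\left(6,6 \right)}\right) 22 = \left(8 + 0\right) 22 = 8 \cdot 22 = 176$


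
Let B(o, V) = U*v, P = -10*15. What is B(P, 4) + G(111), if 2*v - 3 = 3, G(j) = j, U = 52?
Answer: 267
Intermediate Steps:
v = 3 (v = 3/2 + (½)*3 = 3/2 + 3/2 = 3)
P = -150
B(o, V) = 156 (B(o, V) = 52*3 = 156)
B(P, 4) + G(111) = 156 + 111 = 267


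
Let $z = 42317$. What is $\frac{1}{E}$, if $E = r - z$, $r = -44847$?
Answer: $- \frac{1}{87164} \approx -1.1473 \cdot 10^{-5}$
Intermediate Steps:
$E = -87164$ ($E = -44847 - 42317 = -87164$)
$\frac{1}{E} = \frac{1}{-87164} = - \frac{1}{87164}$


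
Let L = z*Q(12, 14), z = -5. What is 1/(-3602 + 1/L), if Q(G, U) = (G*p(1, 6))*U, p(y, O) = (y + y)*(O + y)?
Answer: -11760/42359521 ≈ -0.00027762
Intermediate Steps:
p(y, O) = 2*y*(O + y) (p(y, O) = (2*y)*(O + y) = 2*y*(O + y))
Q(G, U) = 14*G*U (Q(G, U) = (G*(2*1*(6 + 1)))*U = (G*(2*1*7))*U = (G*14)*U = (14*G)*U = 14*G*U)
L = -11760 (L = -70*12*14 = -5*2352 = -11760)
1/(-3602 + 1/L) = 1/(-3602 + 1/(-11760)) = 1/(-3602 - 1/11760) = 1/(-42359521/11760) = -11760/42359521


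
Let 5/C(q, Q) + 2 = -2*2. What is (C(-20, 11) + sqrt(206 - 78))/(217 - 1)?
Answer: -5/1296 + sqrt(2)/27 ≈ 0.048520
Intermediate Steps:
C(q, Q) = -5/6 (C(q, Q) = 5/(-2 - 2*2) = 5/(-2 - 4) = 5/(-6) = 5*(-1/6) = -5/6)
(C(-20, 11) + sqrt(206 - 78))/(217 - 1) = (-5/6 + sqrt(206 - 78))/(217 - 1) = (-5/6 + sqrt(128))/216 = (-5/6 + 8*sqrt(2))*(1/216) = -5/1296 + sqrt(2)/27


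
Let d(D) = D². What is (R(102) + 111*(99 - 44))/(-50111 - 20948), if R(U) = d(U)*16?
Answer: -172569/71059 ≈ -2.4285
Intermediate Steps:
R(U) = 16*U² (R(U) = U²*16 = 16*U²)
(R(102) + 111*(99 - 44))/(-50111 - 20948) = (16*102² + 111*(99 - 44))/(-50111 - 20948) = (16*10404 + 111*55)/(-71059) = (166464 + 6105)*(-1/71059) = 172569*(-1/71059) = -172569/71059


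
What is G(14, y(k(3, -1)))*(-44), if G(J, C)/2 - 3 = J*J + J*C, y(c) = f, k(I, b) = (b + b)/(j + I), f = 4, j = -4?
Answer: -22440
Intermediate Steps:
k(I, b) = 2*b/(-4 + I) (k(I, b) = (b + b)/(-4 + I) = (2*b)/(-4 + I) = 2*b/(-4 + I))
y(c) = 4
G(J, C) = 6 + 2*J² + 2*C*J (G(J, C) = 6 + 2*(J*J + J*C) = 6 + 2*(J² + C*J) = 6 + (2*J² + 2*C*J) = 6 + 2*J² + 2*C*J)
G(14, y(k(3, -1)))*(-44) = (6 + 2*14² + 2*4*14)*(-44) = (6 + 2*196 + 112)*(-44) = (6 + 392 + 112)*(-44) = 510*(-44) = -22440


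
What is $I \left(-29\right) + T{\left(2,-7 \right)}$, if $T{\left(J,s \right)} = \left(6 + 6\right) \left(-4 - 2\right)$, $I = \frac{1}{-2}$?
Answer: $- \frac{115}{2} \approx -57.5$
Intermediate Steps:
$I = - \frac{1}{2} \approx -0.5$
$T{\left(J,s \right)} = -72$ ($T{\left(J,s \right)} = 12 \left(-6\right) = -72$)
$I \left(-29\right) + T{\left(2,-7 \right)} = \left(- \frac{1}{2}\right) \left(-29\right) - 72 = \frac{29}{2} - 72 = - \frac{115}{2}$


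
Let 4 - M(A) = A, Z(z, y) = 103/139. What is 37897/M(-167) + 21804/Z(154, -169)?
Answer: 522162667/17613 ≈ 29646.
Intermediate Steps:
Z(z, y) = 103/139 (Z(z, y) = 103*(1/139) = 103/139)
M(A) = 4 - A
37897/M(-167) + 21804/Z(154, -169) = 37897/(4 - 1*(-167)) + 21804/(103/139) = 37897/(4 + 167) + 21804*(139/103) = 37897/171 + 3030756/103 = 522162667/17613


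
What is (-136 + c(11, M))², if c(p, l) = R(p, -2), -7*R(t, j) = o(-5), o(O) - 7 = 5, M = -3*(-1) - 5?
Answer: 929296/49 ≈ 18965.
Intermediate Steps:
M = -2 (M = 3 - 5 = -2)
o(O) = 12 (o(O) = 7 + 5 = 12)
R(t, j) = -12/7 (R(t, j) = -⅐*12 = -12/7)
c(p, l) = -12/7
(-136 + c(11, M))² = (-136 - 12/7)² = (-964/7)² = 929296/49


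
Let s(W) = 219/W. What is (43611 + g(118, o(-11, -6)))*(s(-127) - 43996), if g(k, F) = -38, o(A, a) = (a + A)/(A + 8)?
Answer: -243473331403/127 ≈ -1.9171e+9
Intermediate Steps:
o(A, a) = (A + a)/(8 + A)
(43611 + g(118, o(-11, -6)))*(s(-127) - 43996) = (43611 - 38)*(219/(-127) - 43996) = 43573*(219*(-1/127) - 43996) = 43573*(-219/127 - 43996) = 43573*(-5587711/127) = -243473331403/127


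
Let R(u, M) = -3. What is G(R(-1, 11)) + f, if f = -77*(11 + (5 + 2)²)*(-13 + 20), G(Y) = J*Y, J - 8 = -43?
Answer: -32235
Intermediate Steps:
J = -35 (J = 8 - 43 = -35)
G(Y) = -35*Y
f = -32340 (f = -77*(11 + 7²)*7 = -77*(11 + 49)*7 = -4620*7 = -77*420 = -32340)
G(R(-1, 11)) + f = -35*(-3) - 32340 = 105 - 32340 = -32235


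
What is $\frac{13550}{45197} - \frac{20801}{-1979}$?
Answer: $\frac{966958247}{89444863} \approx 10.811$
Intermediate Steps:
$\frac{13550}{45197} - \frac{20801}{-1979} = 13550 \cdot \frac{1}{45197} - - \frac{20801}{1979} = \frac{13550}{45197} + \frac{20801}{1979} = \frac{966958247}{89444863}$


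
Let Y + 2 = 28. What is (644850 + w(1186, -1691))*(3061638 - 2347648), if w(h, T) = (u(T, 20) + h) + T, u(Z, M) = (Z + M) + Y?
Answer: 458881373000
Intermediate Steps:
Y = 26 (Y = -2 + 28 = 26)
u(Z, M) = 26 + M + Z (u(Z, M) = (Z + M) + 26 = (M + Z) + 26 = 26 + M + Z)
w(h, T) = 46 + h + 2*T (w(h, T) = ((26 + 20 + T) + h) + T = ((46 + T) + h) + T = (46 + T + h) + T = 46 + h + 2*T)
(644850 + w(1186, -1691))*(3061638 - 2347648) = (644850 + (46 + 1186 + 2*(-1691)))*(3061638 - 2347648) = (644850 + (46 + 1186 - 3382))*713990 = (644850 - 2150)*713990 = 642700*713990 = 458881373000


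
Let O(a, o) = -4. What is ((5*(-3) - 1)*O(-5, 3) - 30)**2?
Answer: 1156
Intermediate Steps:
((5*(-3) - 1)*O(-5, 3) - 30)**2 = ((5*(-3) - 1)*(-4) - 30)**2 = ((-15 - 1)*(-4) - 30)**2 = (-16*(-4) - 30)**2 = (64 - 30)**2 = 34**2 = 1156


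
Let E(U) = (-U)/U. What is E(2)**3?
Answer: -1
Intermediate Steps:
E(U) = -1
E(2)**3 = (-1)**3 = -1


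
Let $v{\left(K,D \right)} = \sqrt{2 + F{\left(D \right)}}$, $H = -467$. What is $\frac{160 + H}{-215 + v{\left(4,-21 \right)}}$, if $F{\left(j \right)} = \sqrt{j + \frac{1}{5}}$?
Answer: $\frac{1535}{1075 - \sqrt{10} \sqrt{5 + i \sqrt{130}}} \approx 1.4404 + 0.0082493 i$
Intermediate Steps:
$F{\left(j \right)} = \sqrt{\frac{1}{5} + j}$ ($F{\left(j \right)} = \sqrt{j + \frac{1}{5}} = \sqrt{\frac{1}{5} + j}$)
$v{\left(K,D \right)} = \sqrt{2 + \frac{\sqrt{5 + 25 D}}{5}}$
$\frac{160 + H}{-215 + v{\left(4,-21 \right)}} = \frac{160 - 467}{-215 + \frac{\sqrt{50 + 5 \sqrt{5} \sqrt{1 + 5 \left(-21\right)}}}{5}} = - \frac{307}{-215 + \frac{\sqrt{50 + 5 \sqrt{5} \sqrt{1 - 105}}}{5}} = - \frac{307}{-215 + \frac{\sqrt{50 + 5 \sqrt{5} \sqrt{-104}}}{5}} = - \frac{307}{-215 + \frac{\sqrt{50 + 5 \sqrt{5} \cdot 2 i \sqrt{26}}}{5}} = - \frac{307}{-215 + \frac{\sqrt{50 + 10 i \sqrt{130}}}{5}}$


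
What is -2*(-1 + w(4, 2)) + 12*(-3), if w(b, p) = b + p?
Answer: -46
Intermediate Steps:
-2*(-1 + w(4, 2)) + 12*(-3) = -2*(-1 + (4 + 2)) + 12*(-3) = -2*(-1 + 6) - 36 = -2*5 - 36 = -10 - 36 = -46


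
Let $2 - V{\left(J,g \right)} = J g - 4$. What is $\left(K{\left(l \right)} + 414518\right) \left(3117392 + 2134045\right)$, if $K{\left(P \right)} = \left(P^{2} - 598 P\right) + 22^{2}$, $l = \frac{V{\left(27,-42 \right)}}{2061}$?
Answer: $\frac{114196645883976794}{52441} \approx 2.1776 \cdot 10^{12}$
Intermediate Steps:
$V{\left(J,g \right)} = 6 - J g$ ($V{\left(J,g \right)} = 2 - \left(J g - 4\right) = 2 - \left(-4 + J g\right) = 6 - J g$)
$l = \frac{380}{687}$ ($l = \frac{6 - 27 \left(-42\right)}{2061} = \left(6 + 1134\right) \frac{1}{2061} = 1140 \cdot \frac{1}{2061} = \frac{380}{687} \approx 0.55313$)
$K{\left(P \right)} = 484 + P^{2} - 598 P$ ($K{\left(P \right)} = \left(P^{2} - 598 P\right) + 484 = 484 + P^{2} - 598 P$)
$\left(K{\left(l \right)} + 414518\right) \left(3117392 + 2134045\right) = \left(\left(484 + \left(\frac{380}{687}\right)^{2} - \frac{227240}{687}\right) + 414518\right) \left(3117392 + 2134045\right) = \left(\left(484 + \frac{144400}{471969} - \frac{227240}{687}\right) + 414518\right) 5251437 = \left(\frac{72463516}{471969} + 414518\right) 5251437 = \frac{195712109458}{471969} \cdot 5251437 = \frac{114196645883976794}{52441}$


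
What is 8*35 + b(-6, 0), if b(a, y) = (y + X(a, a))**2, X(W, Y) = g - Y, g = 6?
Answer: 424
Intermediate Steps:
X(W, Y) = 6 - Y
b(a, y) = (6 + y - a)**2 (b(a, y) = (y + (6 - a))**2 = (6 + y - a)**2)
8*35 + b(-6, 0) = 8*35 + (6 + 0 - 1*(-6))**2 = 280 + (6 + 0 + 6)**2 = 280 + 12**2 = 280 + 144 = 424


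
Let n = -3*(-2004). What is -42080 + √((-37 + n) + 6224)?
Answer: -42080 + √12199 ≈ -41970.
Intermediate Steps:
n = 6012
-42080 + √((-37 + n) + 6224) = -42080 + √((-37 + 6012) + 6224) = -42080 + √(5975 + 6224) = -42080 + √12199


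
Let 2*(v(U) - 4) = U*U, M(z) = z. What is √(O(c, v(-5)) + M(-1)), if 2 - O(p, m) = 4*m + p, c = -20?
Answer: 3*I*√5 ≈ 6.7082*I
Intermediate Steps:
v(U) = 4 + U²/2 (v(U) = 4 + (U*U)/2 = 4 + U²/2)
O(p, m) = 2 - p - 4*m (O(p, m) = 2 - (4*m + p) = 2 - (p + 4*m) = 2 + (-p - 4*m) = 2 - p - 4*m)
√(O(c, v(-5)) + M(-1)) = √((2 - 1*(-20) - 4*(4 + (½)*(-5)²)) - 1) = √((2 + 20 - 4*(4 + (½)*25)) - 1) = √((2 + 20 - 4*(4 + 25/2)) - 1) = √((2 + 20 - 4*33/2) - 1) = √((2 + 20 - 66) - 1) = √(-44 - 1) = √(-45) = 3*I*√5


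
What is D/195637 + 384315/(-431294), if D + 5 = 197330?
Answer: 9918854895/84377064278 ≈ 0.11755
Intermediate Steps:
D = 197325 (D = -5 + 197330 = 197325)
D/195637 + 384315/(-431294) = 197325/195637 + 384315/(-431294) = 197325*(1/195637) + 384315*(-1/431294) = 197325/195637 - 384315/431294 = 9918854895/84377064278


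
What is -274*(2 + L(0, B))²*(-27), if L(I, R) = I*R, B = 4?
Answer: 29592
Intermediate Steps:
-274*(2 + L(0, B))²*(-27) = -274*(2 + 0*4)²*(-27) = -274*(2 + 0)²*(-27) = -274*2²*(-27) = -1096*(-27) = -274*(-108) = 29592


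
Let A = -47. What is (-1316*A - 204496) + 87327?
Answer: -55317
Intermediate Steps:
(-1316*A - 204496) + 87327 = (-1316*(-47) - 204496) + 87327 = (61852 - 204496) + 87327 = -142644 + 87327 = -55317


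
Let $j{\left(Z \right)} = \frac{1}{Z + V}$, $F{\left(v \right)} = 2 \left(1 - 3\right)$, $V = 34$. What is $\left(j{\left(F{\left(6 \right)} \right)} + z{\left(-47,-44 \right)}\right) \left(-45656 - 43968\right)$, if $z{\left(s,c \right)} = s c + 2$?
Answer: $- \frac{2782870012}{15} \approx -1.8552 \cdot 10^{8}$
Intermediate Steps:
$z{\left(s,c \right)} = 2 + c s$ ($z{\left(s,c \right)} = c s + 2 = 2 + c s$)
$F{\left(v \right)} = -4$ ($F{\left(v \right)} = 2 \left(-2\right) = -4$)
$j{\left(Z \right)} = \frac{1}{34 + Z}$ ($j{\left(Z \right)} = \frac{1}{Z + 34} = \frac{1}{34 + Z}$)
$\left(j{\left(F{\left(6 \right)} \right)} + z{\left(-47,-44 \right)}\right) \left(-45656 - 43968\right) = \left(\frac{1}{34 - 4} + \left(2 - -2068\right)\right) \left(-45656 - 43968\right) = \left(\frac{1}{30} + \left(2 + 2068\right)\right) \left(-89624\right) = \left(\frac{1}{30} + 2070\right) \left(-89624\right) = \frac{62101}{30} \left(-89624\right) = - \frac{2782870012}{15}$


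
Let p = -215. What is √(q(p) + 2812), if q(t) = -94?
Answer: 3*√302 ≈ 52.134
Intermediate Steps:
√(q(p) + 2812) = √(-94 + 2812) = √2718 = 3*√302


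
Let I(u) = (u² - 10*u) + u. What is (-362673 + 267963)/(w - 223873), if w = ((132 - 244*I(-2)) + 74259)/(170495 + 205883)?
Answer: 35646760380/84260802971 ≈ 0.42305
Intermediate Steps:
I(u) = u² - 9*u
w = 69023/376378 (w = ((132 - (-488)*(-9 - 2)) + 74259)/(170495 + 205883) = ((132 - (-488)*(-11)) + 74259)/376378 = ((132 - 244*22) + 74259)*(1/376378) = ((132 - 5368) + 74259)*(1/376378) = (-5236 + 74259)*(1/376378) = 69023*(1/376378) = 69023/376378 ≈ 0.18339)
(-362673 + 267963)/(w - 223873) = (-362673 + 267963)/(69023/376378 - 223873) = -94710/(-84260802971/376378) = -94710*(-376378/84260802971) = 35646760380/84260802971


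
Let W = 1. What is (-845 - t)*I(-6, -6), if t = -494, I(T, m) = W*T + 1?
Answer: 1755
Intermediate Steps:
I(T, m) = 1 + T (I(T, m) = 1*T + 1 = T + 1 = 1 + T)
(-845 - t)*I(-6, -6) = (-845 - 1*(-494))*(1 - 6) = (-845 + 494)*(-5) = -351*(-5) = 1755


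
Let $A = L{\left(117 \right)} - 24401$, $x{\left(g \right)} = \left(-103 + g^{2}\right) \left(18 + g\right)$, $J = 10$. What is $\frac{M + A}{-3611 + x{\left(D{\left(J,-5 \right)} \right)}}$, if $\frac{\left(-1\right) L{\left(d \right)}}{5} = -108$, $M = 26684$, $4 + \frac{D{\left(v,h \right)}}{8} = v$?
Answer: $\frac{2823}{141655} \approx 0.019929$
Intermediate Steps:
$D{\left(v,h \right)} = -32 + 8 v$
$L{\left(d \right)} = 540$ ($L{\left(d \right)} = \left(-5\right) \left(-108\right) = 540$)
$A = -23861$ ($A = 540 - 24401 = -23861$)
$\frac{M + A}{-3611 + x{\left(D{\left(J,-5 \right)} \right)}} = \frac{26684 - 23861}{-3611 - \left(1854 - \left(-32 + 8 \cdot 10\right)^{3} - 18 \left(-32 + 8 \cdot 10\right)^{2} + 103 \left(-32 + 8 \cdot 10\right)\right)} = \frac{2823}{-3611 - \left(1854 - \left(-32 + 80\right)^{3} - 18 \left(-32 + 80\right)^{2} + 103 \left(-32 + 80\right)\right)} = \frac{2823}{-3611 + \left(-1854 + 48^{3} - 4944 + 18 \cdot 48^{2}\right)} = \frac{2823}{-3611 + \left(-1854 + 110592 - 4944 + 18 \cdot 2304\right)} = \frac{2823}{-3611 + \left(-1854 + 110592 - 4944 + 41472\right)} = \frac{2823}{-3611 + 145266} = \frac{2823}{141655}$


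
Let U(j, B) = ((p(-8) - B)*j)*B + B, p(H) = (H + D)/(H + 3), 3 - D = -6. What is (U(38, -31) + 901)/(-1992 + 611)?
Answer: 177062/6905 ≈ 25.643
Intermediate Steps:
D = 9 (D = 3 - 1*(-6) = 3 + 6 = 9)
p(H) = (9 + H)/(3 + H) (p(H) = (H + 9)/(H + 3) = (9 + H)/(3 + H))
U(j, B) = B + B*j*(-⅕ - B) (U(j, B) = (((9 - 8)/(3 - 8) - B)*j)*B + B = ((1/(-5) - B)*j)*B + B = ((-⅕*1 - B)*j)*B + B = ((-⅕ - B)*j)*B + B = (j*(-⅕ - B))*B + B = B*j*(-⅕ - B) + B = B + B*j*(-⅕ - B))
(U(38, -31) + 901)/(-1992 + 611) = ((⅕)*(-31)*(5 - 1*38 - 5*(-31)*38) + 901)/(-1992 + 611) = ((⅕)*(-31)*(5 - 38 + 5890) + 901)/(-1381) = ((⅕)*(-31)*5857 + 901)*(-1/1381) = (-181567/5 + 901)*(-1/1381) = -177062/5*(-1/1381) = 177062/6905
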